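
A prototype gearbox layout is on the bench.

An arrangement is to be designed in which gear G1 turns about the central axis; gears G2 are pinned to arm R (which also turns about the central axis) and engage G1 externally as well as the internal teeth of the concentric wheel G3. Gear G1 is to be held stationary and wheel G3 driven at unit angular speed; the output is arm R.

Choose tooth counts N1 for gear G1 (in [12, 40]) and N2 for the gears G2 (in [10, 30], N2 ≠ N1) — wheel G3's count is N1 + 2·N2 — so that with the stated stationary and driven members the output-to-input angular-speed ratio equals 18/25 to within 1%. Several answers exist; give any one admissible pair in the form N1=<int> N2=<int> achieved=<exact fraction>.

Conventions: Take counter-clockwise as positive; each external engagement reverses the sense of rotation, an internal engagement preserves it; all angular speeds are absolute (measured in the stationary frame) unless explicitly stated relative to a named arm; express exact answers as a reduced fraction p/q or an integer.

planetary set to be sized for 18/25 (Willis relation)
Willis with ω_sun = 0: ω_arm/ω_ring = N3/(N1+N3); set equal to 18/25  ⇒  N3/N1 = (18/25)/(1 − 18/25) = 18/7
N3 = N1 + 2·N2  ⇒  N2/N1 = (N3/N1 − 1)/2 = (18/7 − 1)/2 = 11/14
smallest multiple with N1 ≥ 12 and N2 ≥ 10: k = 1  ⇒  N1 = 1·14 = 14, N2 = 1·11 = 11 (N1 ≤ 40, N2 ≤ 30, N2 ≠ N1 ✓), N3 = 14 + 2·11 = 36
check: N3/(N1+N3) with N1 = 14, N3 = 36 gives 18/25; |achieved − target| = 0 ≤ 9/1250 ✓

N1=14 N2=11 achieved=18/25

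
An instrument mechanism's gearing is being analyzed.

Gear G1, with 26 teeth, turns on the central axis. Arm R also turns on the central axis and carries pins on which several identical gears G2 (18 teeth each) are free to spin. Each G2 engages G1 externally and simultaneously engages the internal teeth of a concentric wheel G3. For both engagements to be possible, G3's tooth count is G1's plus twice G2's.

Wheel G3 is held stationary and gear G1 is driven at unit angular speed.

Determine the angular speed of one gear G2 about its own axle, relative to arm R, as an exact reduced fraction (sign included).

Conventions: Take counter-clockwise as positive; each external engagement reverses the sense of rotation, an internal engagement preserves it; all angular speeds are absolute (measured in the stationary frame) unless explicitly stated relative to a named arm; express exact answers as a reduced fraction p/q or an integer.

-403/396

planetary set (26T centre, 18T on arm, 62T internal) — Willis relation
ring teeth: 26 + 2·18 = 62
26(ω_sun−ω_arm) = −62(ω_ring−ω_arm),  ω_ring = 0, ω_sun = 1
26(1−ω_arm) = −62(0−ω_arm)  ⇒  88·ω_arm = 26  ⇒  ω_arm = 13/44
sun–planet mesh: 26·(1−13/44) = −18·(ω_p−ω_arm)  ⇒  ω_p−ω_arm = -403/396
exact speed ratio = -403/396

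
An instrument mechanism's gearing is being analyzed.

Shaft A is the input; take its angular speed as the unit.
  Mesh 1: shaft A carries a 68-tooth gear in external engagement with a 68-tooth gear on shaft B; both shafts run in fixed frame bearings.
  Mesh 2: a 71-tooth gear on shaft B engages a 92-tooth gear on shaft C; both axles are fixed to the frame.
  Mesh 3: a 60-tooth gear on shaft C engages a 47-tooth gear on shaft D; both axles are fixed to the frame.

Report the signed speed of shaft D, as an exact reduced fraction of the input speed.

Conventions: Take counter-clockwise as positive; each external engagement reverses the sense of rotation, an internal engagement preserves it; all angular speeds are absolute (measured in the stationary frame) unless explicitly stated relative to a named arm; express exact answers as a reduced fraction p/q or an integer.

3-mesh fixed-axis compound train (all bearings frame-fixed)
mesh 1 [68T→68T]: |ω|/ω_in = 1×68/68 = 1, sense flips to −
mesh 2 [71T→92T]: |ω|/ω_in = 1×71/92 = 71/92, sense flips to +
mesh 3 [60T→47T]: |ω|/ω_in = (71/92)×60/47 = 1065/1081, sense flips to −
signed output speed (× input speed) = -1065/1081

-1065/1081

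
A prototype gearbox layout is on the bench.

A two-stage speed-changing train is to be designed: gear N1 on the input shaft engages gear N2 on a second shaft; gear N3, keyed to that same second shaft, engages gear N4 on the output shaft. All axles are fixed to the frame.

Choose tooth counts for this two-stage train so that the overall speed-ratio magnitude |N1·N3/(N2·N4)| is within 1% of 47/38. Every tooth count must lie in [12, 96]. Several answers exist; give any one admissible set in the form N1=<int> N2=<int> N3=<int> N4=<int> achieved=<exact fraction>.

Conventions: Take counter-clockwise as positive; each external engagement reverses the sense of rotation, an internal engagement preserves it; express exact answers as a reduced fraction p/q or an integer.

N1=12 N2=38 N3=47 N4=12 achieved=47/38

design class (target 47/38): fixed-axis compound train
target = 47/38 in lowest terms: an exact hit needs N1·N3 = k·47 and N2·N4 = k·38 for one integer k, every count in [12, 96]; additionally prefer no 1:1 stage (N1 ≠ N2, N3 ≠ N4)
k = 1…11: no 1:1-free in-range split of k·47 and k·38 into factor pairs; take k = 12
k = 12: N1·N3 = 564 = 12·47, N2·N4 = 456 = 38·12
achieved = 12·47/(38·12) = 47/38; |achieved − target| = 0 ≤ 47/3800 ✓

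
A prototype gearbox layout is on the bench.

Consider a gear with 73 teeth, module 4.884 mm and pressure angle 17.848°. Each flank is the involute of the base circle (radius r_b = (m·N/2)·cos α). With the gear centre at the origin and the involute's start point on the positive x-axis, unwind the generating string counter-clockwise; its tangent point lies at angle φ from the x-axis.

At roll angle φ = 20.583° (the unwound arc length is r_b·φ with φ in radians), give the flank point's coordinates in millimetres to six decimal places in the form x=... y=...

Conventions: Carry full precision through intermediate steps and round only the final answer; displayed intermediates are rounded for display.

x=180.285226 y=2.588626

class = single-mesh tooth geometry [base-circle involute, m = 4.884, 73T]
pitch radius r_p = m·N/2 = 4.884·73/2 = 178.266000
base radius r_b = r_p·cos α = 178.266000·cos 17.848° = 169.686585
roll angle φ = 20.583° = 0.35924112 rad
x = r_b·(cos φ + φ·sin φ) = 180.285226
y = r_b·(sin φ − φ·cos φ) = 2.588626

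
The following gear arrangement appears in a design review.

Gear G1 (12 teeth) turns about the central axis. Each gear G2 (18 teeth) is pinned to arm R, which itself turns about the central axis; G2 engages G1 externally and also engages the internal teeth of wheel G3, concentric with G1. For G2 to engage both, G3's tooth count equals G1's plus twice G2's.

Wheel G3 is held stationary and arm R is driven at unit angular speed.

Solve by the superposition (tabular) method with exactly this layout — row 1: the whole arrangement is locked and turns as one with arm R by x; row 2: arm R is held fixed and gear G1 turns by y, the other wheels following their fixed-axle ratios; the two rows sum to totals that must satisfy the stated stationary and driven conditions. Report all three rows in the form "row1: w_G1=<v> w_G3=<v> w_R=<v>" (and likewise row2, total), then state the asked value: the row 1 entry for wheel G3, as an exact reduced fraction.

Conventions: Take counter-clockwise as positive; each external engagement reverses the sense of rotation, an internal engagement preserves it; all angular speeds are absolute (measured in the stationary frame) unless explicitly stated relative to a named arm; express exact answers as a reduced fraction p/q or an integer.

topology: planetary set — G1 12T / G2 18T / G3 48T, arm = carrier (Willis)
superposition row 1 [locked train]: every member turns x
row 2: sun turns y, ring = −(12/48)·y, arm 0
boundary: total ω_ring = x − (12/48)·y = 0 and total ω_arm = x = 1  ⇒  y = 4, x = 1
row 2 ring = −(12/48)·4 = -1
totals (row 1 + row 2): sun 1 + 4 = 5, ring 1 + (-1) = 0, arm 1 + 0 = 1
asked cell (row1, ring) = 1

row1: w_G1=1 w_G3=1 w_R=1
row2: w_G1=4 w_G3=-1 w_R=0
total: w_G1=5 w_G3=0 w_R=1
asked value: 1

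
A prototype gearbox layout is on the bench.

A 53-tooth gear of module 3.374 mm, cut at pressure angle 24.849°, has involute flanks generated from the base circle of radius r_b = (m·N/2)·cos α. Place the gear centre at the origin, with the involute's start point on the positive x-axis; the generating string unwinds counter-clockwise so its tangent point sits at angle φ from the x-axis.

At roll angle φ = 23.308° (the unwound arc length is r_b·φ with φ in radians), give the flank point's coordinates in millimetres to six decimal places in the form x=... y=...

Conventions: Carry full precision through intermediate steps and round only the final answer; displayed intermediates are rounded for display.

single-mesh involute tooth geometry (53T wheel at module 3.374)
pitch radius r_p = m·N/2 = 3.374·53/2 = 89.411000
base radius r_b = r_p·cos α = 89.411000·cos 24.849° = 81.133189
roll angle φ = 23.308° = 0.40680134 rad
x = r_b·(cos φ + φ·sin φ) = 87.571250
y = r_b·(sin φ − φ·cos φ) = 1.790690

x=87.571250 y=1.790690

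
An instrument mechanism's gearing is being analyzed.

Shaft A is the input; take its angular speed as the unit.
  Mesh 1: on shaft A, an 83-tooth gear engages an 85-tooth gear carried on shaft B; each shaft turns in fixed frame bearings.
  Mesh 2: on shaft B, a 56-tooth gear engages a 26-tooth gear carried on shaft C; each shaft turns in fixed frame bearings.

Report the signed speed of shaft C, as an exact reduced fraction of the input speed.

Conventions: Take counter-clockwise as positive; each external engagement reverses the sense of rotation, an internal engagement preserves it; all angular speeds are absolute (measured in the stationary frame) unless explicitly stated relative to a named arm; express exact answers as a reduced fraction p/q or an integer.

2-mesh fixed-axis compound train (all bearings frame-fixed)
mesh 1 [83T→85T]: |ω|/ω_in = 1×83/85 = 83/85, sense flips to −
mesh 2 [56T→26T]: |ω|/ω_in = (83/85)×56/26 = 2324/1105, sense flips to +
signed output speed (× input speed) = 2324/1105

2324/1105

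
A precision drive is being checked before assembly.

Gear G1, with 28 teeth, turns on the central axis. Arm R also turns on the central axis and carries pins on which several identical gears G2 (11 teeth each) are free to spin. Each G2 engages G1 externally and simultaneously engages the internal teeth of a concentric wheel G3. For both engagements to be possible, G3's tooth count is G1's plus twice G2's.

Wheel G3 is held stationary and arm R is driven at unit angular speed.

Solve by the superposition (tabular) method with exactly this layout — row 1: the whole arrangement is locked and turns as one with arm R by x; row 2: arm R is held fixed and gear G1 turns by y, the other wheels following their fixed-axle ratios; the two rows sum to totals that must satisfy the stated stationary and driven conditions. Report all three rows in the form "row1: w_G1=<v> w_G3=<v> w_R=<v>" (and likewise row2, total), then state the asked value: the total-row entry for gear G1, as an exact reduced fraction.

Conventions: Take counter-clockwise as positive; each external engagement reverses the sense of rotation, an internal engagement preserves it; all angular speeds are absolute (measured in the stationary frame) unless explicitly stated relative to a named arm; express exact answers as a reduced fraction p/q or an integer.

row1: w_G1=1 w_G3=1 w_R=1
row2: w_G1=25/14 w_G3=-1 w_R=0
total: w_G1=39/14 w_G3=0 w_R=1
asked value: 39/14

class = planetary set [G3 = 28+2·11 = 50; Willis about the carrier]
row 1: whole set turns with the arm by x
row 2 (arm held, sun turns y): ω_ring = −(28/50)·y, ω_arm = 0
boundary: total ω_ring = x − (28/50)·y = 0 and total ω_arm = x = 1  ⇒  y = 25/14, x = 1
row 2 ring = −(28/50)·25/14 = -1
totals (row 1 + row 2): sun 1 + 25/14 = 39/14, ring 1 + (-1) = 0, arm 1 + 0 = 1
asked cell (total, sun) = 39/14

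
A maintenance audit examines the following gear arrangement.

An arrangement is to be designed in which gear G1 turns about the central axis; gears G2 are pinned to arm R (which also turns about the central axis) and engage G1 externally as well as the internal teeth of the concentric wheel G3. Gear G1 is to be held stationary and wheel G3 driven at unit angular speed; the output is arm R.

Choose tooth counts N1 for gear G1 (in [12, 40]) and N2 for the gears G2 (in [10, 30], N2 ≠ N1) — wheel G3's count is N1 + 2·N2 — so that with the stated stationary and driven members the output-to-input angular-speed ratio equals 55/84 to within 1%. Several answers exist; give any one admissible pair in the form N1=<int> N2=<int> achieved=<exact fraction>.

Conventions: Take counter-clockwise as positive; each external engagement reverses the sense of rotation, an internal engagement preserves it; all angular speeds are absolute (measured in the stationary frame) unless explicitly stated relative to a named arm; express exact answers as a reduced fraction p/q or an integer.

planetary set to be sized for 55/84 (Willis relation)
Willis with ω_sun = 0: ω_arm/ω_ring = N3/(N1+N3); set equal to 55/84  ⇒  N3/N1 = (55/84)/(1 − 55/84) = 55/29
N3 = N1 + 2·N2  ⇒  N2/N1 = (N3/N1 − 1)/2 = (55/29 − 1)/2 = 13/29
smallest multiple with N1 ≥ 12 and N2 ≥ 10: k = 1  ⇒  N1 = 1·29 = 29, N2 = 1·13 = 13 (N1 ≤ 40, N2 ≤ 30, N2 ≠ N1 ✓), N3 = 29 + 2·13 = 55
check: N3/(N1+N3) with N1 = 29, N3 = 55 gives 55/84; |achieved − target| = 0 ≤ 11/1680 ✓

N1=29 N2=13 achieved=55/84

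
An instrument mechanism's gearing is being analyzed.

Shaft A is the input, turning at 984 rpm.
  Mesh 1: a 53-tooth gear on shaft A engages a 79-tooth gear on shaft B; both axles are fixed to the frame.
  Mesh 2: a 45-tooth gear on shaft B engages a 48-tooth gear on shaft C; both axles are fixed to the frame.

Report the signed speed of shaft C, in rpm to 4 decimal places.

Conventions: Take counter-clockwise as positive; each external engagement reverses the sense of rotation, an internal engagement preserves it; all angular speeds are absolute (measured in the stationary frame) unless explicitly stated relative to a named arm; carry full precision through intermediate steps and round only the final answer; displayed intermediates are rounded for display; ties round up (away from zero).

+618.8924 rpm

recognized (3 fixed axles, 2 meshes): fixed-axis compound train
mesh 1 [53T→79T]: ω = 984.0000×53/79 = 660.1519 rpm, sense flips to −
mesh 2 [45T→48T]: ω = 660.1519×45/48 = 618.8924 rpm, sense flips to +
signed output speed = +618.8924 rpm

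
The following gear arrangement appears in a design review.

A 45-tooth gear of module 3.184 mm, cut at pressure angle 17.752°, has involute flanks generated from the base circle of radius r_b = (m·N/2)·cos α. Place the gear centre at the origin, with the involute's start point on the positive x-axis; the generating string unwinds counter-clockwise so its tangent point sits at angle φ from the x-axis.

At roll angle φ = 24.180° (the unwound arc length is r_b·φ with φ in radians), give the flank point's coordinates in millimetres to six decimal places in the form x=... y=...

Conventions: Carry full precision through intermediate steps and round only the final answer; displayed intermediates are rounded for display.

x=74.036838 y=1.679165

topology: single-mesh involute geometry — m = 3.184, N = 45
pitch radius r_p = m·N/2 = 3.184·45/2 = 71.640000
base radius r_b = r_p·cos α = 71.640000·cos 17.752° = 68.228873
roll angle φ = 24.180° = 0.42202061 rad
x = r_b·(cos φ + φ·sin φ) = 74.036838
y = r_b·(sin φ − φ·cos φ) = 1.679165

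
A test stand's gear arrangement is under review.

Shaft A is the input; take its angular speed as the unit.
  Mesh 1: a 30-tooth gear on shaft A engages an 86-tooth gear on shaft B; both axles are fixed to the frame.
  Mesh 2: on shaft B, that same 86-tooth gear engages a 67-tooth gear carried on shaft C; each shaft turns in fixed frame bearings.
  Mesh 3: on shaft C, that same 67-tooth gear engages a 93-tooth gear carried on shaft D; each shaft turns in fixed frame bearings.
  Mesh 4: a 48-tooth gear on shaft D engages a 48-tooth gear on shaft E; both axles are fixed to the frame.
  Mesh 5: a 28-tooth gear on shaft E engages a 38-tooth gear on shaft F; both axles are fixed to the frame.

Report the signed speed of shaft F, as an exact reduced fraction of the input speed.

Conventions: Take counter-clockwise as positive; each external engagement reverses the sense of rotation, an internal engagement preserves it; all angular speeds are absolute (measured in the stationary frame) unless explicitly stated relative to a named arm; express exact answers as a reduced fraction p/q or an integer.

5-mesh fixed-axis compound train (all bearings frame-fixed)
mesh 1 [30T→86T]: |ω|/ω_in = 1×30/86 = 15/43, sense flips to −
mesh 2 [86T→67T]: |ω|/ω_in = (15/43)×86/67 = 30/67, sense flips to +
mesh 3 [67T→93T]: |ω|/ω_in = (30/67)×67/93 = 10/31, sense flips to −
mesh 4 [48T→48T]: |ω|/ω_in = (10/31)×48/48 = 10/31, sense flips to +
mesh 5 [28T→38T]: |ω|/ω_in = (10/31)×28/38 = 140/589, sense flips to −
signed output speed (× input speed) = -140/589

-140/589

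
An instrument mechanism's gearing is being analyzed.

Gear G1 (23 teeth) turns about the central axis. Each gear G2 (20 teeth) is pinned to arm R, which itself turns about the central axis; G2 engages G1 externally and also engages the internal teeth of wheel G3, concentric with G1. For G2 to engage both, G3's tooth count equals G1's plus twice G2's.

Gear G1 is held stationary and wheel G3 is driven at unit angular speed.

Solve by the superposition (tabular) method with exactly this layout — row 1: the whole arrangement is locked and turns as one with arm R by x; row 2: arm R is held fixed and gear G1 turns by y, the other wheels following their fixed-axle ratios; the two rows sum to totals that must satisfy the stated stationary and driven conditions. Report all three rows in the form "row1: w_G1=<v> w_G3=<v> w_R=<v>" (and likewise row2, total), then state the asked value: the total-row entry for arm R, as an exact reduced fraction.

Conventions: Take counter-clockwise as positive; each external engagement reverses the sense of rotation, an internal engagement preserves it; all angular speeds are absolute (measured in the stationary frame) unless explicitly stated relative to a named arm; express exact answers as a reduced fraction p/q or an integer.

row1: w_G1=63/86 w_G3=63/86 w_R=63/86
row2: w_G1=-63/86 w_G3=23/86 w_R=0
total: w_G1=0 w_G3=1 w_R=63/86
asked value: 63/86

planetary set (23T centre, 20T on arm, 63T internal) — Willis relation
row 1 — lock + rotate with arm: ω_sun = ω_ring = ω_arm = x
row 2 — arm fixed, fixed-axis ratios: sun y, ring −(23/63)·y, arm 0
boundary: total ω_sun = x + y = 0 and total ω_ring = x − (23/63)·y = 1  ⇒  y = -63/86, x = 63/86
row 2 ring = −(23/63)·(-63/86) = 23/86
totals (row 1 + row 2): sun 63/86 + (-63/86) = 0, ring 63/86 + 23/86 = 1, arm 63/86 + 0 = 63/86
asked cell (total, arm) = 63/86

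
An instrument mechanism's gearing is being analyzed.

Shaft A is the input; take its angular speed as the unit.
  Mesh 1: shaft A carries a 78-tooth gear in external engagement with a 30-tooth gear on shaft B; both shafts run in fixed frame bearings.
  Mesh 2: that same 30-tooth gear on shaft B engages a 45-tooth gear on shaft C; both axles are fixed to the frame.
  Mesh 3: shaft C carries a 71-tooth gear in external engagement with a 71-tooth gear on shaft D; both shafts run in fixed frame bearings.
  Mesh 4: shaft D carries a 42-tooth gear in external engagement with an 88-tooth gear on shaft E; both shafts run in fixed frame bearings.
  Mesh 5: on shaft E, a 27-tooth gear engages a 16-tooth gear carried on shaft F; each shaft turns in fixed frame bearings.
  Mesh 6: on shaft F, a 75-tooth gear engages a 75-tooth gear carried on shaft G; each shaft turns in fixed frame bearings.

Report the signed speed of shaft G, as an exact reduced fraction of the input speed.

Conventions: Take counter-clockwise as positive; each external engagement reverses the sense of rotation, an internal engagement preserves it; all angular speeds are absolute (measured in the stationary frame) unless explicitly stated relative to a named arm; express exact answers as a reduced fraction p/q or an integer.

6-mesh fixed-axis compound train (all bearings frame-fixed)
mesh 1 [78T→30T]: |ω|/ω_in = 1×78/30 = 13/5, sense flips to −
mesh 2 [30T→45T]: |ω|/ω_in = (13/5)×30/45 = 26/15, sense flips to +
mesh 3 [71T→71T]: |ω|/ω_in = (26/15)×71/71 = 26/15, sense flips to −
mesh 4 [42T→88T]: |ω|/ω_in = (26/15)×42/88 = 91/110, sense flips to +
mesh 5 [27T→16T]: |ω|/ω_in = (91/110)×27/16 = 2457/1760, sense flips to −
mesh 6 [75T→75T]: |ω|/ω_in = (2457/1760)×75/75 = 2457/1760, sense flips to +
signed output speed (× input speed) = 2457/1760

2457/1760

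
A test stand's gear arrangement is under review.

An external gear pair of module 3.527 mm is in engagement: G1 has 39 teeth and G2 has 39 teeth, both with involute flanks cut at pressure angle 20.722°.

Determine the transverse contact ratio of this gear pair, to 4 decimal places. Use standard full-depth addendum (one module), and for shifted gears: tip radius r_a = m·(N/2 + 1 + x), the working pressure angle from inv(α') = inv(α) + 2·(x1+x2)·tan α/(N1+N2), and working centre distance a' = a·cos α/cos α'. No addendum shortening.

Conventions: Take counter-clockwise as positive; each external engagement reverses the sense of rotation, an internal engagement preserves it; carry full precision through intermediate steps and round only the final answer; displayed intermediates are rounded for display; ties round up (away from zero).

single-mesh involute tooth geometry (39T engaging 39T at module 3.527)
base radii: r_b1 = 64.327227, r_b2 = 64.327227
tip radii: r_a1 = 72.303500, r_a2 = 72.303500
no profile shift: α' = α, a' = a
action lengths: √(r_a1²−r_b1²) = 33.012179, √(r_a2²−r_b2²) = 33.012179
base pitch p_b = π·m·cos α = 10.363587
CR = (33.012179 + 33.012179 − 137.553000·sin 20.72200°)/10.363587 = 1.674462
contact ratio ≈ 1.6745

1.6745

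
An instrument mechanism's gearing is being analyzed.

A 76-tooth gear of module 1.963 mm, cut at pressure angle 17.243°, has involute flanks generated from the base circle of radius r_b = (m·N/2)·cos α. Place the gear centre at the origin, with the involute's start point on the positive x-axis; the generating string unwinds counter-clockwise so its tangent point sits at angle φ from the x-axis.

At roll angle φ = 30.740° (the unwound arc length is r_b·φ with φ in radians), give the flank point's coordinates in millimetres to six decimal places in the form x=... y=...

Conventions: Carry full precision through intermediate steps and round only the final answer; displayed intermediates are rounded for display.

x=80.768663 y=3.562889

topology: single-mesh involute geometry — m = 1.963, N = 76
pitch radius r_p = m·N/2 = 1.963·76/2 = 74.594000
base radius r_b = r_p·cos α = 74.594000·cos 17.243° = 71.241460
roll angle φ = 30.740° = 0.53651421 rad
x = r_b·(cos φ + φ·sin φ) = 80.768663
y = r_b·(sin φ − φ·cos φ) = 3.562889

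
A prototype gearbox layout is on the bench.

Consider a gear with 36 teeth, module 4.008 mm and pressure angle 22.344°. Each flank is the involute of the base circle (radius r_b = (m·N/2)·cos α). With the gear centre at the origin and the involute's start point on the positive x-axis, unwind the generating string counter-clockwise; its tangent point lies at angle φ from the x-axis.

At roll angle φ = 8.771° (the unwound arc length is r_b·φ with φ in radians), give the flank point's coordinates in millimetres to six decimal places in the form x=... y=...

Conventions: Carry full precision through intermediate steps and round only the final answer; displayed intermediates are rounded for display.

single-mesh involute tooth geometry (36T wheel at module 4.008)
pitch radius r_p = m·N/2 = 4.008·36/2 = 72.144000
base radius r_b = r_p·cos α = 72.144000·cos 22.344° = 66.727287
roll angle φ = 8.771° = 0.15308283 rad
x = r_b·(cos φ + φ·sin φ) = 67.504568
y = r_b·(sin φ − φ·cos φ) = 0.079606

x=67.504568 y=0.079606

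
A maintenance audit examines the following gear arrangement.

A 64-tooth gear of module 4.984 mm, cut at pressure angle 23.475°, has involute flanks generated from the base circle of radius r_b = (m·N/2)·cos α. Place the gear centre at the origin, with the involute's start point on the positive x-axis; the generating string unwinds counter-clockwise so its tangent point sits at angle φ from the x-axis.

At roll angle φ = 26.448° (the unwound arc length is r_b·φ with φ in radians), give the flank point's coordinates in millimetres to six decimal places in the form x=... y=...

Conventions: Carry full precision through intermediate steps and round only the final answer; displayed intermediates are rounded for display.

x=161.052779 y=4.694780

topology: single-mesh involute geometry — m = 4.984, N = 64
pitch radius r_p = m·N/2 = 4.984·64/2 = 159.488000
base radius r_b = r_p·cos α = 159.488000·cos 23.475° = 146.287812
roll angle φ = 26.448° = 0.46160468 rad
x = r_b·(cos φ + φ·sin φ) = 161.052779
y = r_b·(sin φ − φ·cos φ) = 4.694780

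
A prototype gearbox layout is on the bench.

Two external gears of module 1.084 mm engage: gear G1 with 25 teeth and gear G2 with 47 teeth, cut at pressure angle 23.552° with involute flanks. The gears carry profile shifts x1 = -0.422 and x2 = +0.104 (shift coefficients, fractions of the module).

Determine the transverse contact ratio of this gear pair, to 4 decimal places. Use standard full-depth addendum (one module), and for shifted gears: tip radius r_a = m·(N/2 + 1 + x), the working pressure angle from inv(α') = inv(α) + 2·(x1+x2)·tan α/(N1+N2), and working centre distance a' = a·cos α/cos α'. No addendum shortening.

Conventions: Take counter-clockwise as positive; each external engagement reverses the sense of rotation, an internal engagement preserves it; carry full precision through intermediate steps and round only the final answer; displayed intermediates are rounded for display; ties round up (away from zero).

class = single-mesh tooth geometry [involute pair 25T × 47T, m = 1.084]
base radii: r_b1 = 12.421255, r_b2 = 23.351960
tip radii: r_a1 = 14.176552, r_a2 = 26.670736
inv(α') = inv(23.552°) + 2·(-0.422+0.104)·tan α/(25+47) = 0.02098164  ⇒  α' = 22.32047°
a' = a·cos α / cos α' = 39.0240·cos 23.552°/cos 22.32047° = 38.670650
action lengths: √(r_a1²−r_b1²) = 6.832792, √(r_a2²−r_b2²) = 12.884647
base pitch p_b = π·m·cos α = 3.121802
CR = (6.832792 + 12.884647 − 38.670650·sin 22.32047°)/3.121802 = 1.611517
contact ratio ≈ 1.6115

1.6115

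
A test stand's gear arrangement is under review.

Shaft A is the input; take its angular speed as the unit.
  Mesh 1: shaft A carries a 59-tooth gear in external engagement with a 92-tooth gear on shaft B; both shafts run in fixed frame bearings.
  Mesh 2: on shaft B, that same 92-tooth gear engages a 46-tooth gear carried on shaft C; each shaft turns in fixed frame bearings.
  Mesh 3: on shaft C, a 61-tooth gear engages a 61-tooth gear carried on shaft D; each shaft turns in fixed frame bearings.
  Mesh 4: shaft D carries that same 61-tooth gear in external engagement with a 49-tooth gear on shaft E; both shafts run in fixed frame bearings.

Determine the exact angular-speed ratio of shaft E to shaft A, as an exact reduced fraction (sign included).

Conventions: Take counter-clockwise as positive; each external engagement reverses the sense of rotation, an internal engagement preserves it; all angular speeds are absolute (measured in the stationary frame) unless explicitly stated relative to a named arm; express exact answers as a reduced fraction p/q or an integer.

3599/2254

class = fixed-axis compound train [4 meshes; 4 ratios multiply, 4 sense flips]
mesh 1 [59T→92T]: running ratio 59/92, sense −
mesh 2 [92T→46T]: running ratio 59/46, sense +
mesh 3 [61T→61T]: running ratio 59/46, sense −
mesh 4 [61T→49T]: running ratio 3599/2254, sense +
ω_out/ω_in = 3599/2254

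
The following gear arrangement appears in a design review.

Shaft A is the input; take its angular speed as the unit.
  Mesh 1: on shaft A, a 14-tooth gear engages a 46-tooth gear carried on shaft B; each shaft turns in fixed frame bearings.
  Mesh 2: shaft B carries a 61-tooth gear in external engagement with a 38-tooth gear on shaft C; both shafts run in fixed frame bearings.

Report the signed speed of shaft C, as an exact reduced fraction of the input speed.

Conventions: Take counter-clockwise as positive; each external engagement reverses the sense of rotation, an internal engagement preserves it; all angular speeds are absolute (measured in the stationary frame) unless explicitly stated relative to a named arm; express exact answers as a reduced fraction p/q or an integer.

427/874

2-mesh fixed-axis compound train (all bearings frame-fixed)
mesh 1 [14T→46T]: |ω|/ω_in = 1×14/46 = 7/23, sense flips to −
mesh 2 [61T→38T]: |ω|/ω_in = (7/23)×61/38 = 427/874, sense flips to +
signed output speed (× input speed) = 427/874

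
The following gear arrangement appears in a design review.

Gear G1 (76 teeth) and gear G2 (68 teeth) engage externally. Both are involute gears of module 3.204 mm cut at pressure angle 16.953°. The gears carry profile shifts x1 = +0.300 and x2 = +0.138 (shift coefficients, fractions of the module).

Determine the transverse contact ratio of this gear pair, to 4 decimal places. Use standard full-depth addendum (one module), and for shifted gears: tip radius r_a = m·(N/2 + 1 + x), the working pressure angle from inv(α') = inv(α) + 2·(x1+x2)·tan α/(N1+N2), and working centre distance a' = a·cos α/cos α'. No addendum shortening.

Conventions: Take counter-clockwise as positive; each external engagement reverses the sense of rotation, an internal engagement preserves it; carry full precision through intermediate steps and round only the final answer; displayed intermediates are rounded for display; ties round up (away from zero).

1.9423

single-mesh involute tooth geometry (76T engaging 68T at module 3.204)
base radii: r_b1 = 116.461178, r_b2 = 104.202106
tip radii: r_a1 = 125.917200, r_a2 = 112.582152
inv(α') = inv(16.953°) + 2·(+0.300+0.138)·tan α/(76+68) = 0.01080266  ⇒  α' = 18.02289°
a' = a·cos α / cos α' = 230.6880·cos 16.953°/cos 18.02289° = 232.049247
action lengths: √(r_a1²−r_b1²) = 47.874161, √(r_a2²−r_b2²) = 42.622318
base pitch p_b = π·m·cos α = 9.628252
CR = (47.874161 + 42.622318 − 232.049247·sin 18.02289°)/9.628252 = 1.942321
contact ratio ≈ 1.9423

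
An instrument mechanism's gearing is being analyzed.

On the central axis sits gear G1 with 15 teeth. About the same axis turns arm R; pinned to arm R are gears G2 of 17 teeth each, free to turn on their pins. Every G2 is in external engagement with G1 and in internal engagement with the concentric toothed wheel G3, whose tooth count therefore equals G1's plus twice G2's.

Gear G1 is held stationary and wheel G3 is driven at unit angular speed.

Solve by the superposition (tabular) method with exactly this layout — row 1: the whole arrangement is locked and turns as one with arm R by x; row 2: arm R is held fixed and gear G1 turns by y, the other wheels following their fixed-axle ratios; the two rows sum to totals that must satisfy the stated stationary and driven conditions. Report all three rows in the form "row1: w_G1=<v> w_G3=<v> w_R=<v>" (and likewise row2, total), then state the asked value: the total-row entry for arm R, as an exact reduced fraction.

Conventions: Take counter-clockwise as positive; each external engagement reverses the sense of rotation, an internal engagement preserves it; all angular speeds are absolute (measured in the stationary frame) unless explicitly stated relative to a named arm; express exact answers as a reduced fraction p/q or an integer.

class = planetary set [G3 = 15+2·17 = 49; Willis about the carrier]
row 1: whole set turns with the arm by x
superposition row 2 [arm held]: sun y, ring −(15/49)·y, arm 0
boundary: total ω_sun = x + y = 0 and total ω_ring = x − (15/49)·y = 1  ⇒  y = -49/64, x = 49/64
row 2 ring = −(15/49)·(-49/64) = 15/64
totals (row 1 + row 2): sun 49/64 + (-49/64) = 0, ring 49/64 + 15/64 = 1, arm 49/64 + 0 = 49/64
asked cell (total, arm) = 49/64

row1: w_G1=49/64 w_G3=49/64 w_R=49/64
row2: w_G1=-49/64 w_G3=15/64 w_R=0
total: w_G1=0 w_G3=1 w_R=49/64
asked value: 49/64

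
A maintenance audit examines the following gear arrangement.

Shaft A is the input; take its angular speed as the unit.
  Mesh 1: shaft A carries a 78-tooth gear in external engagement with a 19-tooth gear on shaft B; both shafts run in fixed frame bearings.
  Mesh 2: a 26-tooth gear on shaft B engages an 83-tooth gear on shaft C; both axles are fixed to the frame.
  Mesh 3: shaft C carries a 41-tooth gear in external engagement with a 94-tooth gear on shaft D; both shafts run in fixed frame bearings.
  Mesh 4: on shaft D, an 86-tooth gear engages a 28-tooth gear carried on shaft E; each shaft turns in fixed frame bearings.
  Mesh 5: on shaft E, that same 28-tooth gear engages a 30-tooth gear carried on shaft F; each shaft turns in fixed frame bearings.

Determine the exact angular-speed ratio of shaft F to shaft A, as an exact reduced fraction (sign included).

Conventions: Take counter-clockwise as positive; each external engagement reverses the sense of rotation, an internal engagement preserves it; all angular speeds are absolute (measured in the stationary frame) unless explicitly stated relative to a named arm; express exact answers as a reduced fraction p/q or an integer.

class = fixed-axis compound train [5 meshes; 5 ratios multiply, 5 sense flips]
mesh 1 [78T→19T]: running ratio 78/19, sense −
mesh 2 [26T→83T]: running ratio 2028/1577, sense +
mesh 3 [41T→94T]: running ratio 41574/74119, sense −
mesh 4 [86T→28T]: running ratio 893841/518833, sense +
mesh 5 [28T→30T]: running ratio 595894/370595, sense −
ω_out/ω_in = -595894/370595

-595894/370595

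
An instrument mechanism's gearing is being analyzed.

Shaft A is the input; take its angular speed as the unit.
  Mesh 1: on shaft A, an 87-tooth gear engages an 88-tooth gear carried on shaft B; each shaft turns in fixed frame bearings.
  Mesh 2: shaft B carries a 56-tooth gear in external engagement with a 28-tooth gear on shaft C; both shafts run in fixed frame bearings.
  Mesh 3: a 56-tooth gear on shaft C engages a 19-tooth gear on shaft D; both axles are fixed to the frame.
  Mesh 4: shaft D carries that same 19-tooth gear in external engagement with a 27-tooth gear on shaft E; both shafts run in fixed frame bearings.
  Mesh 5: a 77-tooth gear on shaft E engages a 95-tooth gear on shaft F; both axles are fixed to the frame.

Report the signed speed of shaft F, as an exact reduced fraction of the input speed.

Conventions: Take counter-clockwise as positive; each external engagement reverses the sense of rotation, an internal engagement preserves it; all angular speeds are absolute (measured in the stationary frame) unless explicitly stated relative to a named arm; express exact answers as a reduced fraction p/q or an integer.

-2842/855

5-mesh fixed-axis compound train (all bearings frame-fixed)
mesh 1 [87T→88T]: |ω|/ω_in = 1×87/88 = 87/88, sense flips to −
mesh 2 [56T→28T]: |ω|/ω_in = (87/88)×56/28 = 87/44, sense flips to +
mesh 3 [56T→19T]: |ω|/ω_in = (87/44)×56/19 = 1218/209, sense flips to −
mesh 4 [19T→27T]: |ω|/ω_in = (1218/209)×19/27 = 406/99, sense flips to +
mesh 5 [77T→95T]: |ω|/ω_in = (406/99)×77/95 = 2842/855, sense flips to −
signed output speed (× input speed) = -2842/855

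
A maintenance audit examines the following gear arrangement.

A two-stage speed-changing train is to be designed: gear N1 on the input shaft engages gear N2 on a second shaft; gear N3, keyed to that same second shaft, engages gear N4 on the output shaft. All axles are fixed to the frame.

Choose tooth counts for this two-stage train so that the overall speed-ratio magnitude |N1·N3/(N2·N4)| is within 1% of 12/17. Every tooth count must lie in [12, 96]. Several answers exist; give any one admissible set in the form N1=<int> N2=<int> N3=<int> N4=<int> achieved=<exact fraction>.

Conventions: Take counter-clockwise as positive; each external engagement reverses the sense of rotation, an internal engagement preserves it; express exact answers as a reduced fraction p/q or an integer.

N1=12 N2=13 N3=13 N4=17 achieved=12/17

class = fixed-axis compound train [2-stage, 12/17 wanted]
target = 12/17 in lowest terms: an exact hit needs N1·N3 = k·12 and N2·N4 = k·17 for one integer k, every count in [12, 96]; additionally prefer no 1:1 stage (N1 ≠ N2, N3 ≠ N4)
k = 1…12: no 1:1-free in-range split of k·12 and k·17 into factor pairs; take k = 13
k = 13: N1·N3 = 156 = 12·13, N2·N4 = 221 = 13·17
achieved = 12·13/(13·17) = 12/17; |achieved − target| = 0 ≤ 3/425 ✓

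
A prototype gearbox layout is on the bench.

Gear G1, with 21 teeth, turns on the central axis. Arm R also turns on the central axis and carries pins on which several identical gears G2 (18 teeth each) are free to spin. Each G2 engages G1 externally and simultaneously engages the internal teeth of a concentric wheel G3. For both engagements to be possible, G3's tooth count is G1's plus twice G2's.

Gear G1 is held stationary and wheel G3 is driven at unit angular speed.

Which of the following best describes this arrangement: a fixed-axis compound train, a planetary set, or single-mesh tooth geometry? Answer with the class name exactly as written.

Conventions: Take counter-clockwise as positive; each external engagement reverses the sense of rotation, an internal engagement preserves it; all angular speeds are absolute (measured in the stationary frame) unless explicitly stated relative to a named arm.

topology: planetary set — G1 21T / G2 18T / G3 57T, arm = carrier (Willis)
classification: planetary set

planetary set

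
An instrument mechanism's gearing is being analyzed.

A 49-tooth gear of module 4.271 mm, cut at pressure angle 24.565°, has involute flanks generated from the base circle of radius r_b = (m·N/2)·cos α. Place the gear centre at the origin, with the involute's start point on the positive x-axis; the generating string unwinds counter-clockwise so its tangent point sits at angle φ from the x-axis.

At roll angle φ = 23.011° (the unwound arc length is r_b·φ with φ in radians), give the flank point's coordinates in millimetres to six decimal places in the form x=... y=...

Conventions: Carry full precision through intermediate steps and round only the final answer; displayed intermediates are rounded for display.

x=102.537064 y=2.022040

topology: single-mesh involute geometry — m = 4.271, N = 49
pitch radius r_p = m·N/2 = 4.271·49/2 = 104.639500
base radius r_b = r_p·cos α = 104.639500·cos 24.565° = 95.168603
roll angle φ = 23.011° = 0.40161771 rad
x = r_b·(cos φ + φ·sin φ) = 102.537064
y = r_b·(sin φ − φ·cos φ) = 2.022040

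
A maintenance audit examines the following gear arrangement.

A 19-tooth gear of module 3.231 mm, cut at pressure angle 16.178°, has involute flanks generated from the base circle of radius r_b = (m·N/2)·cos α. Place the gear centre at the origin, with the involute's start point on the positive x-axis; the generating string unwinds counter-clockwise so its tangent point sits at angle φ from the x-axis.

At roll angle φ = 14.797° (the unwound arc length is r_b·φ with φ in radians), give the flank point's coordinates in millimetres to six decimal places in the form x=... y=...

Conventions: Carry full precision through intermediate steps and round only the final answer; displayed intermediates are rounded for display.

x=30.445761 y=0.168130

single-mesh involute tooth geometry (19T wheel at module 3.231)
pitch radius r_p = m·N/2 = 3.231·19/2 = 30.694500
base radius r_b = r_p·cos α = 30.694500·cos 16.178° = 29.479021
roll angle φ = 14.797° = 0.25825637 rad
x = r_b·(cos φ + φ·sin φ) = 30.445761
y = r_b·(sin φ − φ·cos φ) = 0.168130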